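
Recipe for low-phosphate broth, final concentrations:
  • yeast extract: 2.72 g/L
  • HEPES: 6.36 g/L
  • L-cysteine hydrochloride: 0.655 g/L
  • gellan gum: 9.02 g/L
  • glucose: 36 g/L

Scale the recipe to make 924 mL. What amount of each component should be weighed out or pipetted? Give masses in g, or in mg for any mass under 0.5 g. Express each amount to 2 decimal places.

Scale factor relative to 1 L: 0.924.
yeast extract: 2.72 g/L × 0.924 L = 2.51 g
HEPES: 6.36 g/L × 0.924 L = 5.88 g
L-cysteine hydrochloride: 0.655 g/L × 0.924 L = 0.61 g
gellan gum: 9.02 g/L × 0.924 L = 8.33 g
glucose: 36 g/L × 0.924 L = 33.26 g

yeast extract 2.51 g; HEPES 5.88 g; L-cysteine hydrochloride 0.61 g; gellan gum 8.33 g; glucose 33.26 g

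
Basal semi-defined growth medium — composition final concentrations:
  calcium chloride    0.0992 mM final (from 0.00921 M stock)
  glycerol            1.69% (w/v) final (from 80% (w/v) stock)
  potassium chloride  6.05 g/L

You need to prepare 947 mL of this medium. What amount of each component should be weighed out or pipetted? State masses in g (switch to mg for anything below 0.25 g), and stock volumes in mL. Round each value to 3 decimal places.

calcium chloride 10.200 mL; glycerol 20.005 mL; potassium chloride 5.729 g

Working volume: 947 mL = 0.947 L.
calcium chloride: C1V1 = C2V2 → 0.0992 mM × 947 mL ÷ 9.21 mM = 10.200 mL
glycerol: C1V1 = C2V2 → 1.69% ÷ 80% × 947 mL = 20.005 mL
potassium chloride: 6.05 g/L × 0.947 L = 5.729 g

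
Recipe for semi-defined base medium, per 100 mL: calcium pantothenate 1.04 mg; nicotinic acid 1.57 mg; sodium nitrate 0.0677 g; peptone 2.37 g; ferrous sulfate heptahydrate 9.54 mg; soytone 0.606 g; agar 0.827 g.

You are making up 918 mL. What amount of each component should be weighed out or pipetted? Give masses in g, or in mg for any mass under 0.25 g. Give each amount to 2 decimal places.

calcium pantothenate 9.55 mg; nicotinic acid 14.41 mg; sodium nitrate 0.62 g; peptone 21.76 g; ferrous sulfate heptahydrate 87.58 mg; soytone 5.56 g; agar 7.59 g

Scale factor = 918 mL / 100 mL = 9.18.
calcium pantothenate: 1.04 mg × (918 mL / 100 mL) = 9.55 mg
nicotinic acid: 1.57 mg × (918 mL / 100 mL) = 14.41 mg
sodium nitrate: 0.0677 g × (918 mL / 100 mL) = 0.62 g
peptone: 2.37 g × (918 mL / 100 mL) = 21.76 g
ferrous sulfate heptahydrate: 9.54 mg × (918 mL / 100 mL) = 87.58 mg
soytone: 0.606 g × (918 mL / 100 mL) = 5.56 g
agar: 0.827 g × (918 mL / 100 mL) = 7.59 g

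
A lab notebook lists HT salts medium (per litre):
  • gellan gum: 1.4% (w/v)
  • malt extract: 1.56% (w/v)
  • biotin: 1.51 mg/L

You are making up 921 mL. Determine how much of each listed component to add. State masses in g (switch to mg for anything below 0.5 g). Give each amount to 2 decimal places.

gellan gum 12.89 g; malt extract 14.37 g; biotin 1.39 mg

Target volume = 921 mL = 0.921 L.
gellan gum: 1.4 g per 100 mL × 921 mL ÷ 100 = 12.89 g
malt extract: 1.56% w/v = 15.6 g/L → 15.6 × 0.921 L = 14.37 g
biotin: 1.51 mg/L × 0.921 L = 1.39 mg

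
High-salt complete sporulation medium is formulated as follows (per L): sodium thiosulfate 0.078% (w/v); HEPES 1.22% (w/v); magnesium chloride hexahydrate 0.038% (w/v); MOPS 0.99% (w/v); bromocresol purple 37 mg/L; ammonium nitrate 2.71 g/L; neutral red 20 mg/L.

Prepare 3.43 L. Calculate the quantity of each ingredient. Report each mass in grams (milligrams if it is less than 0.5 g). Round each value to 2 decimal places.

Working volume: 3.43 L.
sodium thiosulfate: 0.078 g per 100 mL × 3430 mL ÷ 100 = 2.68 g
HEPES: 1.22% w/v = 12.2 g/L → 12.2 × 3.43 L = 41.85 g
magnesium chloride hexahydrate: 0.038 g per 100 mL × 3430 mL ÷ 100 = 1.30 g
MOPS: 0.99 g per 100 mL × 3430 mL ÷ 100 = 33.96 g
bromocresol purple: 37 mg/L × 3.43 L = 126.91 mg
ammonium nitrate: 2.71 g/L × 3.43 L = 9.30 g
neutral red: 20 mg/L × 3.43 L = 68.60 mg

sodium thiosulfate 2.68 g; HEPES 41.85 g; magnesium chloride hexahydrate 1.30 g; MOPS 33.96 g; bromocresol purple 126.91 mg; ammonium nitrate 9.30 g; neutral red 68.60 mg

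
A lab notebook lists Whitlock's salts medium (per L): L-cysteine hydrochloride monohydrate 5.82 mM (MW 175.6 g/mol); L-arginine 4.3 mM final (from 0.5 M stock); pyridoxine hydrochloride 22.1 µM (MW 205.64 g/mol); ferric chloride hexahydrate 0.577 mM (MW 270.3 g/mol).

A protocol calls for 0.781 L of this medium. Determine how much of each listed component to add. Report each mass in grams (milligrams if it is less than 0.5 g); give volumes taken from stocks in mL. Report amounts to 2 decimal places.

L-cysteine hydrochloride monohydrate 0.80 g; L-arginine 6.72 mL; pyridoxine hydrochloride 3.55 mg; ferric chloride hexahydrate 121.81 mg

Scale factor relative to 1 L: 0.781.
L-cysteine hydrochloride monohydrate: 5.82 mmol/L × 175.6 g/mol × 0.781 L ÷ 1000 = 0.80 g
L-arginine: C1V1 = C2V2 → 4.3 mM × 781 mL ÷ 500 mM = 6.72 mL
pyridoxine hydrochloride: 22.1 µmol/L × 205.64 g/mol × 0.781 L ÷ 1000 = 3.55 mg
ferric chloride hexahydrate: 0.577 mmol/L × 270.3 mg/mmol × 0.781 L = 121.81 mg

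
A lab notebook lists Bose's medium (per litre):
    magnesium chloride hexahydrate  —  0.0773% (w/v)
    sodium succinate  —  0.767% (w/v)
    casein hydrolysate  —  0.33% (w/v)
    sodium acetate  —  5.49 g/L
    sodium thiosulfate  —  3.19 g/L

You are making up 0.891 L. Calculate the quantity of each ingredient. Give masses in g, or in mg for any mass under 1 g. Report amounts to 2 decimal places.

Working volume: 0.891 L.
magnesium chloride hexahydrate: 0.0773 g per 100 mL × 891 mL ÷ 100 = 0.688743 g = 688.74 mg
sodium succinate: 0.767 g per 100 mL × 891 mL ÷ 100 = 6.83 g
casein hydrolysate: 0.33 g per 100 mL × 891 mL ÷ 100 = 2.94 g
sodium acetate: 5.49 g/L × 0.891 L = 4.89 g
sodium thiosulfate: 3.19 g/L × 0.891 L = 2.84 g

magnesium chloride hexahydrate 688.74 mg; sodium succinate 6.83 g; casein hydrolysate 2.94 g; sodium acetate 4.89 g; sodium thiosulfate 2.84 g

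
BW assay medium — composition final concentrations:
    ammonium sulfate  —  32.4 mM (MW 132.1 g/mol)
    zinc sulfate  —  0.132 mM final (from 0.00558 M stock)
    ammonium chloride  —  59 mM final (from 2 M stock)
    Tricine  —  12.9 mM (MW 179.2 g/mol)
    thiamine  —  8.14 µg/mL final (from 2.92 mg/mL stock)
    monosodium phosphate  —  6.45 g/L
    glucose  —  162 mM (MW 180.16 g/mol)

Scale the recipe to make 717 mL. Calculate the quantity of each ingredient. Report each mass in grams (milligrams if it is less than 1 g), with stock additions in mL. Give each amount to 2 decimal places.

ammonium sulfate 3.07 g; zinc sulfate 16.96 mL; ammonium chloride 21.15 mL; Tricine 1.66 g; thiamine 2.00 mL; monosodium phosphate 4.62 g; glucose 20.93 g

Target volume = 717 mL = 0.717 L.
ammonium sulfate: 32.4 mmol/L × 132.1 g/mol × 0.717 L ÷ 1000 = 3.07 g
zinc sulfate: C1V1 = C2V2 → 0.132 mM × 717 mL ÷ 5.58 mM = 16.96 mL
ammonium chloride: C1V1 = C2V2 → 59 mM × 717 mL ÷ 2000 mM = 21.15 mL
Tricine: 12.9 mmol/L × 179.2 g/mol × 0.717 L ÷ 1000 = 1.66 g
thiamine: dilute stock: 8.14 µg/mL × 717 mL ÷ 2920 µg/mL = 2.00 mL
monosodium phosphate: 6.45 g/L × 0.717 L = 4.62 g
glucose: 162 mmol/L × 180.16 g/mol × 0.717 L ÷ 1000 = 20.93 g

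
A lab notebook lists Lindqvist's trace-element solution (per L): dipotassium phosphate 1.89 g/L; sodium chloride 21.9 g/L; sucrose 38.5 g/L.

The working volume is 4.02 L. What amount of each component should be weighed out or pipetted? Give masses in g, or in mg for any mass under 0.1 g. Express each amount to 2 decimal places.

dipotassium phosphate 7.60 g; sodium chloride 88.04 g; sucrose 154.77 g

Scale factor relative to 1 L: 4.02.
dipotassium phosphate: 1.89 g/L × 4.02 L = 7.60 g
sodium chloride: 21.9 g/L × 4.02 L = 88.04 g
sucrose: 38.5 g/L × 4.02 L = 154.77 g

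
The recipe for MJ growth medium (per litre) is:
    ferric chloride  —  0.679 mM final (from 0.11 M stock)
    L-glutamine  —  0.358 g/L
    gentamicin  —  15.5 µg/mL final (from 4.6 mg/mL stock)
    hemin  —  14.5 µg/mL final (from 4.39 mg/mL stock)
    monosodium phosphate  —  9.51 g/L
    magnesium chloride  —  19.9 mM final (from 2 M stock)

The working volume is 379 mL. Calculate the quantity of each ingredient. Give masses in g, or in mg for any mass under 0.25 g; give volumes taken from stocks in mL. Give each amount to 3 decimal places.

ferric chloride 2.339 mL; L-glutamine 135.682 mg; gentamicin 1.277 mL; hemin 1.252 mL; monosodium phosphate 3.604 g; magnesium chloride 3.771 mL

Working volume: 379 mL = 0.379 L.
ferric chloride: dilute stock: 0.679 mM × 379 mL ÷ 110 mM = 2.339 mL
L-glutamine: 0.358 g/L × 0.379 L = 0.135682 g = 135.682 mg
gentamicin: dilute stock: 15.5 µg/mL × 379 mL ÷ 4600 µg/mL = 1.277 mL
hemin: V = C2·V2/C1 = 14.5 µg/mL × 379 mL ÷ 4390 µg/mL = 1.252 mL
monosodium phosphate: 9.51 g/L × 0.379 L = 3.604 g
magnesium chloride: dilute stock: 19.9 mM × 379 mL ÷ 2000 mM = 3.771 mL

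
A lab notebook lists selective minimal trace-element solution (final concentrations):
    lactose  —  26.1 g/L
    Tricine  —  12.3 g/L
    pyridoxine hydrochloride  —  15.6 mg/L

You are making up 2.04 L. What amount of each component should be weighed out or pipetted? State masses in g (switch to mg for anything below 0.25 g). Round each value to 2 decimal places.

Scale factor relative to 1 L: 2.04.
lactose: 26.1 g/L × 2.04 L = 53.24 g
Tricine: 12.3 g/L × 2.04 L = 25.09 g
pyridoxine hydrochloride: 15.6 mg/L × 2.04 L = 31.82 mg

lactose 53.24 g; Tricine 25.09 g; pyridoxine hydrochloride 31.82 mg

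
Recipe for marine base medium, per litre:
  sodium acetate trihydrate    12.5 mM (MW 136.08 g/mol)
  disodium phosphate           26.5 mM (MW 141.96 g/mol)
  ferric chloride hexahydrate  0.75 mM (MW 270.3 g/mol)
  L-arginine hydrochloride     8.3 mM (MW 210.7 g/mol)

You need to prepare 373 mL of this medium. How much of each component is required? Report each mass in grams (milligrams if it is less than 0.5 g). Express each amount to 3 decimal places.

Working volume: 373 mL = 0.373 L.
sodium acetate trihydrate: 12.5 mmol/L × 136.08 g/mol × 0.373 L ÷ 1000 = 0.634 g
disodium phosphate: 26.5 mmol/L × 141.96 g/mol × 0.373 L ÷ 1000 = 1.403 g
ferric chloride hexahydrate: 0.75 mmol/L × 270.3 mg/mmol × 0.373 L = 75.616 mg
L-arginine hydrochloride: 8.3 mmol/L × 210.7 g/mol × 0.373 L ÷ 1000 = 0.652 g

sodium acetate trihydrate 0.634 g; disodium phosphate 1.403 g; ferric chloride hexahydrate 75.616 mg; L-arginine hydrochloride 0.652 g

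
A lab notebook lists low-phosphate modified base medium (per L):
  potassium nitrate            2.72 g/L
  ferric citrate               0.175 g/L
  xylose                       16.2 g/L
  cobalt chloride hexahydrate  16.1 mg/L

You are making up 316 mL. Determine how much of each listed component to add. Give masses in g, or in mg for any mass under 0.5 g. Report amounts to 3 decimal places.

Target volume = 316 mL = 0.316 L.
potassium nitrate: 2.72 g/L × 0.316 L = 0.860 g
ferric citrate: 0.175 g/L × 0.316 L = 0.0553 g = 55.300 mg
xylose: 16.2 g/L × 0.316 L = 5.119 g
cobalt chloride hexahydrate: 16.1 mg/L × 0.316 L = 5.088 mg

potassium nitrate 0.860 g; ferric citrate 55.300 mg; xylose 5.119 g; cobalt chloride hexahydrate 5.088 mg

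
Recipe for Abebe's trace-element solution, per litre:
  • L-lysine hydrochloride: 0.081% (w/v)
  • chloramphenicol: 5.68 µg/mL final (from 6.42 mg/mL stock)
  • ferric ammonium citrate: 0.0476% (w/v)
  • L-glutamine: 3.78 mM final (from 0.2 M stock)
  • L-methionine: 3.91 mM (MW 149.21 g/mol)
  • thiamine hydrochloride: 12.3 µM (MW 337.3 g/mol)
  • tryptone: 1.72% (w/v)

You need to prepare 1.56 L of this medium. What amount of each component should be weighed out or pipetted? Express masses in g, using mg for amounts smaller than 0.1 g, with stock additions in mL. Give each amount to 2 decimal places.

Working volume: 1.56 L.
L-lysine hydrochloride: 0.081 g per 100 mL × 1560 mL ÷ 100 = 1.26 g
chloramphenicol: V = C2·V2/C1 = 5.68 µg/mL × 1560 mL ÷ 6420 µg/mL = 1.38 mL
ferric ammonium citrate: 0.0476% w/v = 0.476 g/L → 0.476 × 1.56 L = 0.74 g
L-glutamine: dilute stock: 3.78 mM × 1560 mL ÷ 200 mM = 29.48 mL
L-methionine: 3.91 mmol/L × 149.21 g/mol × 1.56 L ÷ 1000 = 0.91 g
thiamine hydrochloride: 12.3 µmol/L × 337.3 g/mol × 1.56 L ÷ 1000 = 6.47 mg
tryptone: 1.72% w/v = 17.2 g/L → 17.2 × 1.56 L = 26.83 g

L-lysine hydrochloride 1.26 g; chloramphenicol 1.38 mL; ferric ammonium citrate 0.74 g; L-glutamine 29.48 mL; L-methionine 0.91 g; thiamine hydrochloride 6.47 mg; tryptone 26.83 g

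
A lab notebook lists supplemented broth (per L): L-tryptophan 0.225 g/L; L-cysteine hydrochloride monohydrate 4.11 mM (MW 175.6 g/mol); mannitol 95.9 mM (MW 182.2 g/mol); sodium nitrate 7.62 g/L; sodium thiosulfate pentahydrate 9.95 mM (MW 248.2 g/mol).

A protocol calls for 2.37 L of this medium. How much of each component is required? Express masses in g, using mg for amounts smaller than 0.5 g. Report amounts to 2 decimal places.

L-tryptophan 0.53 g; L-cysteine hydrochloride monohydrate 1.71 g; mannitol 41.41 g; sodium nitrate 18.06 g; sodium thiosulfate pentahydrate 5.85 g

Working volume: 2.37 L.
L-tryptophan: 0.225 g/L × 2.37 L = 0.53 g
L-cysteine hydrochloride monohydrate: 4.11 mmol/L × 175.6 g/mol × 2.37 L ÷ 1000 = 1.71 g
mannitol: 95.9 mmol/L × 182.2 g/mol × 2.37 L ÷ 1000 = 41.41 g
sodium nitrate: 7.62 g/L × 2.37 L = 18.06 g
sodium thiosulfate pentahydrate: 9.95 mmol/L × 248.2 g/mol × 2.37 L ÷ 1000 = 5.85 g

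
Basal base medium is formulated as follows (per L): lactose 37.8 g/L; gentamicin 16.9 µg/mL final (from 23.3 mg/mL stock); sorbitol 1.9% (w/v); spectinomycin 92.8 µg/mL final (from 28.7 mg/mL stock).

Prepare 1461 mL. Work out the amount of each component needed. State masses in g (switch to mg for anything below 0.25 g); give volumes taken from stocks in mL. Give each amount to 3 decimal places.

lactose 55.226 g; gentamicin 1.060 mL; sorbitol 27.759 g; spectinomycin 4.724 mL

Working volume: 1461 mL = 1.461 L.
lactose: 37.8 g/L × 1.461 L = 55.226 g
gentamicin: V = C2·V2/C1 = 16.9 µg/mL × 1461 mL ÷ 23300 µg/mL = 1.060 mL
sorbitol: 1.9% w/v = 19 g/L → 19 × 1.461 L = 27.759 g
spectinomycin: dilute stock: 92.8 µg/mL × 1461 mL ÷ 28700 µg/mL = 4.724 mL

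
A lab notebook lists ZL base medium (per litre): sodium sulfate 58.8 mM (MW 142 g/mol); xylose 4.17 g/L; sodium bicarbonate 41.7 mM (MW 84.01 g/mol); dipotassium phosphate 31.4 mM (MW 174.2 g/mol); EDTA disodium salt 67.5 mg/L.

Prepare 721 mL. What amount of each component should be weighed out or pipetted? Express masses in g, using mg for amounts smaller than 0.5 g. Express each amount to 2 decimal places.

sodium sulfate 6.02 g; xylose 3.01 g; sodium bicarbonate 2.53 g; dipotassium phosphate 3.94 g; EDTA disodium salt 48.67 mg

Target volume = 721 mL = 0.721 L.
sodium sulfate: 58.8 mmol/L × 142 g/mol × 0.721 L ÷ 1000 = 6.02 g
xylose: 4.17 g/L × 0.721 L = 3.01 g
sodium bicarbonate: 41.7 mmol/L × 84.01 g/mol × 0.721 L ÷ 1000 = 2.53 g
dipotassium phosphate: 31.4 mmol/L × 174.2 g/mol × 0.721 L ÷ 1000 = 3.94 g
EDTA disodium salt: 67.5 mg/L × 0.721 L = 48.67 mg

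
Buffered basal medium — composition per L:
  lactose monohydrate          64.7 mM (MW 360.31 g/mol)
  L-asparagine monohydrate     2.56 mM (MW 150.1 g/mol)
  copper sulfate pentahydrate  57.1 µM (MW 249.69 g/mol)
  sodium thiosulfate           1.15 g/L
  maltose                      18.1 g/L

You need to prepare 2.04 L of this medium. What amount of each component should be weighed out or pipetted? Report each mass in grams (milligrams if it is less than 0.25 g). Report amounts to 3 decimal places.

Working volume: 2.04 L.
lactose monohydrate: 64.7 mmol/L × 360.31 g/mol × 2.04 L ÷ 1000 = 47.557 g
L-asparagine monohydrate: 2.56 mmol/L × 150.1 g/mol × 2.04 L ÷ 1000 = 0.784 g
copper sulfate pentahydrate: 57.1 µmol/L × 249.69 g/mol × 2.04 L ÷ 1000 = 29.085 mg
sodium thiosulfate: 1.15 g/L × 2.04 L = 2.346 g
maltose: 18.1 g/L × 2.04 L = 36.924 g

lactose monohydrate 47.557 g; L-asparagine monohydrate 0.784 g; copper sulfate pentahydrate 29.085 mg; sodium thiosulfate 2.346 g; maltose 36.924 g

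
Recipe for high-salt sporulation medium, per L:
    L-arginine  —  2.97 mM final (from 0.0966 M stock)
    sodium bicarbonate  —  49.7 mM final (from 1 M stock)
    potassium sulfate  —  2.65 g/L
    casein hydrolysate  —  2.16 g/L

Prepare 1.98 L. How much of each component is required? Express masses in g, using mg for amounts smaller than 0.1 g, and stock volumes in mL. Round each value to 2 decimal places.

Working volume: 1.98 L.
L-arginine: V = C2·V2/C1 = 2.97 mM × 1980 mL ÷ 96.6 mM = 60.88 mL
sodium bicarbonate: V = C2·V2/C1 = 49.7 mM × 1980 mL ÷ 1000 mM = 98.41 mL
potassium sulfate: 2.65 g/L × 1.98 L = 5.25 g
casein hydrolysate: 2.16 g/L × 1.98 L = 4.28 g

L-arginine 60.88 mL; sodium bicarbonate 98.41 mL; potassium sulfate 5.25 g; casein hydrolysate 4.28 g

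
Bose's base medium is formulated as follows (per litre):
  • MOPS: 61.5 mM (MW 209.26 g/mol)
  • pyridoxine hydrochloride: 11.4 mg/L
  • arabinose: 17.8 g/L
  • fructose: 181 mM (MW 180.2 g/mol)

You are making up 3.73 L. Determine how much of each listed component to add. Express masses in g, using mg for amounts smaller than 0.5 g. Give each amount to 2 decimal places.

MOPS 48.00 g; pyridoxine hydrochloride 42.52 mg; arabinose 66.39 g; fructose 121.66 g

Working volume: 3.73 L.
MOPS: 61.5 mmol/L × 209.26 g/mol × 3.73 L ÷ 1000 = 48.00 g
pyridoxine hydrochloride: 11.4 mg/L × 3.73 L = 42.52 mg
arabinose: 17.8 g/L × 3.73 L = 66.39 g
fructose: 181 mmol/L × 180.2 g/mol × 3.73 L ÷ 1000 = 121.66 g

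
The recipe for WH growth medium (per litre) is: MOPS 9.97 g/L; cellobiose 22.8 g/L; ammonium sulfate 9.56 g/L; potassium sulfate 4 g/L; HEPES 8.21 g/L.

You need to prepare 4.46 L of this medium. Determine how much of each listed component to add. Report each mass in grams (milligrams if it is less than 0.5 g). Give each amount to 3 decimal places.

Working volume: 4.46 L.
MOPS: 9.97 g/L × 4.46 L = 44.466 g
cellobiose: 22.8 g/L × 4.46 L = 101.688 g
ammonium sulfate: 9.56 g/L × 4.46 L = 42.638 g
potassium sulfate: 4 g/L × 4.46 L = 17.840 g
HEPES: 8.21 g/L × 4.46 L = 36.617 g

MOPS 44.466 g; cellobiose 101.688 g; ammonium sulfate 42.638 g; potassium sulfate 17.840 g; HEPES 36.617 g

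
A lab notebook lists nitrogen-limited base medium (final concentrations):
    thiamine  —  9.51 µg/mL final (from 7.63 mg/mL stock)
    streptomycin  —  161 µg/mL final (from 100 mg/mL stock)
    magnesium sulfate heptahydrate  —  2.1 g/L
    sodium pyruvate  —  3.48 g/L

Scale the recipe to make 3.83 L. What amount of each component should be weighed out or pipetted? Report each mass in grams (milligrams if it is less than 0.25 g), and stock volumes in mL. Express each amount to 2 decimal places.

thiamine 4.77 mL; streptomycin 6.17 mL; magnesium sulfate heptahydrate 8.04 g; sodium pyruvate 13.33 g

Working volume: 3.83 L.
thiamine: C1V1 = C2V2 → 9.51 µg/mL × 3830 mL ÷ 7630 µg/mL = 4.77 mL
streptomycin: dilute stock: 161 µg/mL × 3830 mL ÷ 100000 µg/mL = 6.17 mL
magnesium sulfate heptahydrate: 2.1 g/L × 3.83 L = 8.04 g
sodium pyruvate: 3.48 g/L × 3.83 L = 13.33 g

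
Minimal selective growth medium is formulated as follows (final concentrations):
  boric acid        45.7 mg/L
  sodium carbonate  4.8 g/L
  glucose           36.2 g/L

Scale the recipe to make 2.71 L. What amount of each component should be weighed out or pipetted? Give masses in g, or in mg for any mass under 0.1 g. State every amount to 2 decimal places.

boric acid 0.12 g; sodium carbonate 13.01 g; glucose 98.10 g

Scale factor relative to 1 L: 2.71.
boric acid: 45.7 mg/L × 2.71 L = 123.847 mg = 0.12 g
sodium carbonate: 4.8 g/L × 2.71 L = 13.01 g
glucose: 36.2 g/L × 2.71 L = 98.10 g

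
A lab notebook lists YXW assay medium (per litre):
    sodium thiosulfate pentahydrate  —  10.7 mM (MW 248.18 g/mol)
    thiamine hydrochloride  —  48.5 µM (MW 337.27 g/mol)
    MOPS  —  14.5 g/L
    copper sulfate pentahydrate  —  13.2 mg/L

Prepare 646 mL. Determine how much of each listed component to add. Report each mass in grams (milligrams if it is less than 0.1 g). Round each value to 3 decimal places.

Working volume: 646 mL = 0.646 L.
sodium thiosulfate pentahydrate: 10.7 mmol/L × 248.18 g/mol × 0.646 L ÷ 1000 = 1.715 g
thiamine hydrochloride: 48.5 µmol/L × 337.27 g/mol × 0.646 L ÷ 1000 = 10.567 mg
MOPS: 14.5 g/L × 0.646 L = 9.367 g
copper sulfate pentahydrate: 13.2 mg/L × 0.646 L = 8.527 mg

sodium thiosulfate pentahydrate 1.715 g; thiamine hydrochloride 10.567 mg; MOPS 9.367 g; copper sulfate pentahydrate 8.527 mg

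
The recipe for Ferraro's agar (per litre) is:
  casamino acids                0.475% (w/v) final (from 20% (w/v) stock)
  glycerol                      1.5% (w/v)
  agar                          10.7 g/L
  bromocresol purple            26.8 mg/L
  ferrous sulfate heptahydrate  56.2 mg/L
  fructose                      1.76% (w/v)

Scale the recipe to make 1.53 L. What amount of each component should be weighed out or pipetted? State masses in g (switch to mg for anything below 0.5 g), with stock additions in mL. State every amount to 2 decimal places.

casamino acids 36.34 mL; glycerol 22.95 g; agar 16.37 g; bromocresol purple 41.00 mg; ferrous sulfate heptahydrate 85.99 mg; fructose 26.93 g

Working volume: 1.53 L.
casamino acids: dilute stock: 0.475% ÷ 20% × 1530 mL = 36.34 mL
glycerol: 1.5% w/v = 15 g/L → 15 × 1.53 L = 22.95 g
agar: 10.7 g/L × 1.53 L = 16.37 g
bromocresol purple: 26.8 mg/L × 1.53 L = 41.00 mg
ferrous sulfate heptahydrate: 56.2 mg/L × 1.53 L = 85.99 mg
fructose: 1.76% w/v = 17.6 g/L → 17.6 × 1.53 L = 26.93 g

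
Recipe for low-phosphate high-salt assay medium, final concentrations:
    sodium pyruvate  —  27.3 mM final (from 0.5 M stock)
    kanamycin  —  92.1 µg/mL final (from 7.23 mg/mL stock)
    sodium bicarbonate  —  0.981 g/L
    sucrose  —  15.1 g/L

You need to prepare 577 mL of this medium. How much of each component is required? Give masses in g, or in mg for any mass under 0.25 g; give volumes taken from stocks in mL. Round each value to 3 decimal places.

sodium pyruvate 31.504 mL; kanamycin 7.350 mL; sodium bicarbonate 0.566 g; sucrose 8.713 g

Scale factor relative to 1 L: 0.577.
sodium pyruvate: V = C2·V2/C1 = 27.3 mM × 577 mL ÷ 500 mM = 31.504 mL
kanamycin: C1V1 = C2V2 → 92.1 µg/mL × 577 mL ÷ 7230 µg/mL = 7.350 mL
sodium bicarbonate: 0.981 g/L × 0.577 L = 0.566 g
sucrose: 15.1 g/L × 0.577 L = 8.713 g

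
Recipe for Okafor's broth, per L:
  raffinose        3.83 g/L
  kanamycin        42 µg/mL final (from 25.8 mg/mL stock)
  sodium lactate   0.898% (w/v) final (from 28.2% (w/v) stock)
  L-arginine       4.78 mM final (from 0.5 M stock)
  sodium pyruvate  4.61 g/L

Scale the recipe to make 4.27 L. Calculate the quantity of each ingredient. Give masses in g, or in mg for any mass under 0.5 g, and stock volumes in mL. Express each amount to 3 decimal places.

Working volume: 4.27 L.
raffinose: 3.83 g/L × 4.27 L = 16.354 g
kanamycin: V = C2·V2/C1 = 42 µg/mL × 4270 mL ÷ 25800 µg/mL = 6.951 mL
sodium lactate: C1V1 = C2V2 → 0.898% ÷ 28.2% × 4270 mL = 135.974 mL
L-arginine: C1V1 = C2V2 → 4.78 mM × 4270 mL ÷ 500 mM = 40.821 mL
sodium pyruvate: 4.61 g/L × 4.27 L = 19.685 g

raffinose 16.354 g; kanamycin 6.951 mL; sodium lactate 135.974 mL; L-arginine 40.821 mL; sodium pyruvate 19.685 g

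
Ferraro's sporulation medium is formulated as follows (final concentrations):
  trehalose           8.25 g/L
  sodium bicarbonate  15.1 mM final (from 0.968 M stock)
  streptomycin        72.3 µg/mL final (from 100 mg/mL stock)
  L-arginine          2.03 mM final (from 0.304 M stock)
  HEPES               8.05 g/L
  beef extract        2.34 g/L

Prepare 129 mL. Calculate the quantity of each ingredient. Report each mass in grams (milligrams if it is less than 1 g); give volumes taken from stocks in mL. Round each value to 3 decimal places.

Working volume: 129 mL = 0.129 L.
trehalose: 8.25 g/L × 0.129 L = 1.064 g
sodium bicarbonate: V = C2·V2/C1 = 15.1 mM × 129 mL ÷ 968 mM = 2.012 mL
streptomycin: dilute stock: 72.3 µg/mL × 129 mL ÷ 100000 µg/mL = 0.093 mL
L-arginine: V = C2·V2/C1 = 2.03 mM × 129 mL ÷ 304 mM = 0.861 mL
HEPES: 8.05 g/L × 0.129 L = 1.038 g
beef extract: 2.34 g/L × 0.129 L = 0.30186 g = 301.860 mg

trehalose 1.064 g; sodium bicarbonate 2.012 mL; streptomycin 0.093 mL; L-arginine 0.861 mL; HEPES 1.038 g; beef extract 301.860 mg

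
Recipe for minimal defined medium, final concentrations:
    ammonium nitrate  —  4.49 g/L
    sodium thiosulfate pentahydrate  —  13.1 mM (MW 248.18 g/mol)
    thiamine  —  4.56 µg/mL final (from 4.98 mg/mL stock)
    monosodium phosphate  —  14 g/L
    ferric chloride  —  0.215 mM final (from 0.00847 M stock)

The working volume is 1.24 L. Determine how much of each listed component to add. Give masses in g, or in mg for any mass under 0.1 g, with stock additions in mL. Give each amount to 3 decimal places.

ammonium nitrate 5.568 g; sodium thiosulfate pentahydrate 4.031 g; thiamine 1.135 mL; monosodium phosphate 17.360 g; ferric chloride 31.476 mL

Scale factor relative to 1 L: 1.24.
ammonium nitrate: 4.49 g/L × 1.24 L = 5.568 g
sodium thiosulfate pentahydrate: 13.1 mmol/L × 248.18 g/mol × 1.24 L ÷ 1000 = 4.031 g
thiamine: V = C2·V2/C1 = 4.56 µg/mL × 1240 mL ÷ 4980 µg/mL = 1.135 mL
monosodium phosphate: 14 g/L × 1.24 L = 17.360 g
ferric chloride: V = C2·V2/C1 = 0.215 mM × 1240 mL ÷ 8.47 mM = 31.476 mL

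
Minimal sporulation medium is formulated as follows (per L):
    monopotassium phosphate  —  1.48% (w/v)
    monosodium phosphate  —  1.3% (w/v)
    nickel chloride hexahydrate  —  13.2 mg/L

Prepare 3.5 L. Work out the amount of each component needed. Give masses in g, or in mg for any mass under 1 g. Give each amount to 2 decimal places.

Scale factor relative to 1 L: 3.5.
monopotassium phosphate: 1.48 g per 100 mL × 3500 mL ÷ 100 = 51.80 g
monosodium phosphate: 1.3% w/v = 13 g/L → 13 × 3.5 L = 45.50 g
nickel chloride hexahydrate: 13.2 mg/L × 3.5 L = 46.20 mg

monopotassium phosphate 51.80 g; monosodium phosphate 45.50 g; nickel chloride hexahydrate 46.20 mg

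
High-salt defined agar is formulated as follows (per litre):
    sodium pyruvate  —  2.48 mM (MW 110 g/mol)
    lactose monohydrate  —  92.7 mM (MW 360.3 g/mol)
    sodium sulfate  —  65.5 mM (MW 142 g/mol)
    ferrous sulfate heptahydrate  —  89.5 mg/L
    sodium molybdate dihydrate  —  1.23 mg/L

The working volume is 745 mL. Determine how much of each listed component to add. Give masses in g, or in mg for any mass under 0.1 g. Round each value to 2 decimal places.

Target volume = 745 mL = 0.745 L.
sodium pyruvate: 2.48 mmol/L × 110 g/mol × 0.745 L ÷ 1000 = 0.20 g
lactose monohydrate: 92.7 mmol/L × 360.3 g/mol × 0.745 L ÷ 1000 = 24.88 g
sodium sulfate: 65.5 mmol/L × 142 g/mol × 0.745 L ÷ 1000 = 6.93 g
ferrous sulfate heptahydrate: 89.5 mg/L × 0.745 L = 66.68 mg
sodium molybdate dihydrate: 1.23 mg/L × 0.745 L = 0.92 mg

sodium pyruvate 0.20 g; lactose monohydrate 24.88 g; sodium sulfate 6.93 g; ferrous sulfate heptahydrate 66.68 mg; sodium molybdate dihydrate 0.92 mg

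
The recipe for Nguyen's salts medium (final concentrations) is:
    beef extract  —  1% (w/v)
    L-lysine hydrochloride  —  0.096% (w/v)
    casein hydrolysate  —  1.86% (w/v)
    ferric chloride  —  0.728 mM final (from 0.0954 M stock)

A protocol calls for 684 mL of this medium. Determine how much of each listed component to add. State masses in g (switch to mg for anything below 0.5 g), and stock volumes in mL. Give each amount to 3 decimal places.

beef extract 6.840 g; L-lysine hydrochloride 0.657 g; casein hydrolysate 12.722 g; ferric chloride 5.220 mL

Target volume = 684 mL = 0.684 L.
beef extract: 1 g per 100 mL × 684 mL ÷ 100 = 6.840 g
L-lysine hydrochloride: 0.096 g per 100 mL × 684 mL ÷ 100 = 0.657 g
casein hydrolysate: 1.86 g per 100 mL × 684 mL ÷ 100 = 12.722 g
ferric chloride: dilute stock: 0.728 mM × 684 mL ÷ 95.4 mM = 5.220 mL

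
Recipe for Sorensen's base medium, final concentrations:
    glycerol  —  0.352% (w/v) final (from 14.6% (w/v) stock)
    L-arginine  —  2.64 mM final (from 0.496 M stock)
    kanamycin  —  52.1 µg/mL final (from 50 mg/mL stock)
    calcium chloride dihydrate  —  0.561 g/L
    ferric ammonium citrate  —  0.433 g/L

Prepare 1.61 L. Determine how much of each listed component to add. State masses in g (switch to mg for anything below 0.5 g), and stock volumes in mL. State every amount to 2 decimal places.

glycerol 38.82 mL; L-arginine 8.57 mL; kanamycin 1.68 mL; calcium chloride dihydrate 0.90 g; ferric ammonium citrate 0.70 g

Scale factor relative to 1 L: 1.61.
glycerol: dilute stock: 0.352% ÷ 14.6% × 1610 mL = 38.82 mL
L-arginine: dilute stock: 2.64 mM × 1610 mL ÷ 496 mM = 8.57 mL
kanamycin: V = C2·V2/C1 = 52.1 µg/mL × 1610 mL ÷ 50000 µg/mL = 1.68 mL
calcium chloride dihydrate: 0.561 g/L × 1.61 L = 0.90 g
ferric ammonium citrate: 0.433 g/L × 1.61 L = 0.70 g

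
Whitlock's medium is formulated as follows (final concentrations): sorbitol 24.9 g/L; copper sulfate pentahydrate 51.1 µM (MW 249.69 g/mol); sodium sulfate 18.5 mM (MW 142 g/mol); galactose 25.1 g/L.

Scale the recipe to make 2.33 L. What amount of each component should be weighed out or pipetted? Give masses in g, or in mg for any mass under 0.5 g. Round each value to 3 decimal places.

sorbitol 58.017 g; copper sulfate pentahydrate 29.729 mg; sodium sulfate 6.121 g; galactose 58.483 g

Working volume: 2.33 L.
sorbitol: 24.9 g/L × 2.33 L = 58.017 g
copper sulfate pentahydrate: 51.1 µmol/L × 249.69 g/mol × 2.33 L ÷ 1000 = 29.729 mg
sodium sulfate: 18.5 mmol/L × 142 g/mol × 2.33 L ÷ 1000 = 6.121 g
galactose: 25.1 g/L × 2.33 L = 58.483 g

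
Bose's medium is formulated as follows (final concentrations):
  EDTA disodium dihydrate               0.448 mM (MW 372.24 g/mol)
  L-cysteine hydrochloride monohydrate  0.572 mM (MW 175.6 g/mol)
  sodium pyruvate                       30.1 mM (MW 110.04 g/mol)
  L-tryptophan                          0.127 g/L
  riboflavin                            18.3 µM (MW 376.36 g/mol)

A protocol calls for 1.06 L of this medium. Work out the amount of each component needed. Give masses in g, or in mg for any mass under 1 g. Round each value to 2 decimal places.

Working volume: 1.06 L.
EDTA disodium dihydrate: 0.448 mmol/L × 372.24 mg/mmol × 1.06 L = 176.77 mg
L-cysteine hydrochloride monohydrate: 0.572 mmol/L × 175.6 mg/mmol × 1.06 L = 106.47 mg
sodium pyruvate: 30.1 mmol/L × 110.04 g/mol × 1.06 L ÷ 1000 = 3.51 g
L-tryptophan: 0.127 g/L × 1.06 L = 0.13462 g = 134.62 mg
riboflavin: 18.3 µmol/L × 376.36 g/mol × 1.06 L ÷ 1000 = 7.30 mg

EDTA disodium dihydrate 176.77 mg; L-cysteine hydrochloride monohydrate 106.47 mg; sodium pyruvate 3.51 g; L-tryptophan 134.62 mg; riboflavin 7.30 mg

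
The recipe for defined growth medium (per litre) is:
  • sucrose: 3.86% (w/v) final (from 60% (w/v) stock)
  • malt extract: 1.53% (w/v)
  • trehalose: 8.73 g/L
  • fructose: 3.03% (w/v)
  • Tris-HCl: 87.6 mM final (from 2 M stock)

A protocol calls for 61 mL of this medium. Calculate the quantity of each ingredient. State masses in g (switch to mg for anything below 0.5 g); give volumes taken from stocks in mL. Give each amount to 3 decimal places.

Target volume = 61 mL = 0.061 L.
sucrose: dilute stock: 3.86% ÷ 60% × 61 mL = 3.924 mL
malt extract: 1.53% w/v = 15.3 g/L → 15.3 × 0.061 L = 0.933 g
trehalose: 8.73 g/L × 0.061 L = 0.533 g
fructose: 3.03% w/v = 30.3 g/L → 30.3 × 0.061 L = 1.848 g
Tris-HCl: V = C2·V2/C1 = 87.6 mM × 61 mL ÷ 2000 mM = 2.672 mL

sucrose 3.924 mL; malt extract 0.933 g; trehalose 0.533 g; fructose 1.848 g; Tris-HCl 2.672 mL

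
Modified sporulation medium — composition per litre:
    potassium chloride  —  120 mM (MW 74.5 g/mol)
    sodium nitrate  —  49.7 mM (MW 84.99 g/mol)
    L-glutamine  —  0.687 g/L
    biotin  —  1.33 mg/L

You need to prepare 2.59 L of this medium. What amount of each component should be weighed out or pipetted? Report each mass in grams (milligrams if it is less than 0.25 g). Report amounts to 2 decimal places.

potassium chloride 23.15 g; sodium nitrate 10.94 g; L-glutamine 1.78 g; biotin 3.44 mg

Scale factor relative to 1 L: 2.59.
potassium chloride: 120 mmol/L × 74.5 g/mol × 2.59 L ÷ 1000 = 23.15 g
sodium nitrate: 49.7 mmol/L × 84.99 g/mol × 2.59 L ÷ 1000 = 10.94 g
L-glutamine: 0.687 g/L × 2.59 L = 1.78 g
biotin: 1.33 mg/L × 2.59 L = 3.44 mg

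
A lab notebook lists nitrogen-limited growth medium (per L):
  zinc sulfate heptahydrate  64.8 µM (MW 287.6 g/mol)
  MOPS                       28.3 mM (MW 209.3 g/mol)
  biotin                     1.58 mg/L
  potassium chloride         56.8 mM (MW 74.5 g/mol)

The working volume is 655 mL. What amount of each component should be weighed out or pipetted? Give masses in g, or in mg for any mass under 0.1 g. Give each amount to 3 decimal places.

zinc sulfate heptahydrate 12.207 mg; MOPS 3.880 g; biotin 1.035 mg; potassium chloride 2.772 g

Working volume: 655 mL = 0.655 L.
zinc sulfate heptahydrate: 64.8 µmol/L × 287.6 g/mol × 0.655 L ÷ 1000 = 12.207 mg
MOPS: 28.3 mmol/L × 209.3 g/mol × 0.655 L ÷ 1000 = 3.880 g
biotin: 1.58 mg/L × 0.655 L = 1.035 mg
potassium chloride: 56.8 mmol/L × 74.5 g/mol × 0.655 L ÷ 1000 = 2.772 g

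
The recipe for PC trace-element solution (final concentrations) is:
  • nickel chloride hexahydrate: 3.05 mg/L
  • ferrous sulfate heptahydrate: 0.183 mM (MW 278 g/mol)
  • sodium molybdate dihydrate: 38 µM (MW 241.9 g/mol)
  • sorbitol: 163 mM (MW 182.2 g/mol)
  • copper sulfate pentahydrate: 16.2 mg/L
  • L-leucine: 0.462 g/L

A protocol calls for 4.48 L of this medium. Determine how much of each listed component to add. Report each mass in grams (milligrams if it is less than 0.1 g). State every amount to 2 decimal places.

Working volume: 4.48 L.
nickel chloride hexahydrate: 3.05 mg/L × 4.48 L = 13.66 mg
ferrous sulfate heptahydrate: 0.183 mmol/L × 278 g/mol × 4.48 L ÷ 1000 = 0.23 g
sodium molybdate dihydrate: 38 µmol/L × 241.9 g/mol × 4.48 L ÷ 1000 = 41.18 mg
sorbitol: 163 mmol/L × 182.2 g/mol × 4.48 L ÷ 1000 = 133.05 g
copper sulfate pentahydrate: 16.2 mg/L × 4.48 L = 72.58 mg
L-leucine: 0.462 g/L × 4.48 L = 2.07 g

nickel chloride hexahydrate 13.66 mg; ferrous sulfate heptahydrate 0.23 g; sodium molybdate dihydrate 41.18 mg; sorbitol 133.05 g; copper sulfate pentahydrate 72.58 mg; L-leucine 2.07 g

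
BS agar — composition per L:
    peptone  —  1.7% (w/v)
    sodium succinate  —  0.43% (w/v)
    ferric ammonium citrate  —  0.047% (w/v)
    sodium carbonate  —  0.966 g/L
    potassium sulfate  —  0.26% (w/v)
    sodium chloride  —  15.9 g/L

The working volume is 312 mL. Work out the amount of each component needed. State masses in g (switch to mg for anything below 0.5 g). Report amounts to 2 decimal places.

peptone 5.30 g; sodium succinate 1.34 g; ferric ammonium citrate 146.64 mg; sodium carbonate 301.39 mg; potassium sulfate 0.81 g; sodium chloride 4.96 g

Target volume = 312 mL = 0.312 L.
peptone: 1.7 g per 100 mL × 312 mL ÷ 100 = 5.30 g
sodium succinate: 0.43% w/v = 4.3 g/L → 4.3 × 0.312 L = 1.34 g
ferric ammonium citrate: 0.047% w/v = 0.47 g/L → 0.47 × 0.312 L = 0.14664 g = 146.64 mg
sodium carbonate: 0.966 g/L × 0.312 L = 0.301392 g = 301.39 mg
potassium sulfate: 0.26 g per 100 mL × 312 mL ÷ 100 = 0.81 g
sodium chloride: 15.9 g/L × 0.312 L = 4.96 g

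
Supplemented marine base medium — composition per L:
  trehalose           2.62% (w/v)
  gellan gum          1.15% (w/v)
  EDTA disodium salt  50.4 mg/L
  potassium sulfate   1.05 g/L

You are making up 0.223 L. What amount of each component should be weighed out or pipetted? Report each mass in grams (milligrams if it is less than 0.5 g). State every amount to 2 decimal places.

Scale factor relative to 1 L: 0.223.
trehalose: 2.62 g per 100 mL × 223 mL ÷ 100 = 5.84 g
gellan gum: 1.15 g per 100 mL × 223 mL ÷ 100 = 2.56 g
EDTA disodium salt: 50.4 mg/L × 0.223 L = 11.24 mg
potassium sulfate: 1.05 g/L × 0.223 L = 0.23415 g = 234.15 mg

trehalose 5.84 g; gellan gum 2.56 g; EDTA disodium salt 11.24 mg; potassium sulfate 234.15 mg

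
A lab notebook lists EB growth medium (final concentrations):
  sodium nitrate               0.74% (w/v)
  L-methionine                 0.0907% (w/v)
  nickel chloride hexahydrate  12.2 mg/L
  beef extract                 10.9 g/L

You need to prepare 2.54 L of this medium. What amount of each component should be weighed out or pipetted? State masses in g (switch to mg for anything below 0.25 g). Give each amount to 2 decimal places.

Scale factor relative to 1 L: 2.54.
sodium nitrate: 0.74 g per 100 mL × 2540 mL ÷ 100 = 18.80 g
L-methionine: 0.0907% w/v = 0.907 g/L → 0.907 × 2.54 L = 2.30 g
nickel chloride hexahydrate: 12.2 mg/L × 2.54 L = 30.99 mg
beef extract: 10.9 g/L × 2.54 L = 27.69 g

sodium nitrate 18.80 g; L-methionine 2.30 g; nickel chloride hexahydrate 30.99 mg; beef extract 27.69 g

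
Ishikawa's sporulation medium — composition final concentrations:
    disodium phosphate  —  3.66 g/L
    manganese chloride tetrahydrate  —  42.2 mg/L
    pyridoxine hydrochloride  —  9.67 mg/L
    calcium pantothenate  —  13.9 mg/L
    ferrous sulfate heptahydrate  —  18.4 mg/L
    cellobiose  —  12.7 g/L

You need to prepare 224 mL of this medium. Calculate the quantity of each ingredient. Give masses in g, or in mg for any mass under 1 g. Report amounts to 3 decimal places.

disodium phosphate 819.840 mg; manganese chloride tetrahydrate 9.453 mg; pyridoxine hydrochloride 2.166 mg; calcium pantothenate 3.114 mg; ferrous sulfate heptahydrate 4.122 mg; cellobiose 2.845 g

Working volume: 224 mL = 0.224 L.
disodium phosphate: 3.66 g/L × 0.224 L = 0.81984 g = 819.840 mg
manganese chloride tetrahydrate: 42.2 mg/L × 0.224 L = 9.453 mg
pyridoxine hydrochloride: 9.67 mg/L × 0.224 L = 2.166 mg
calcium pantothenate: 13.9 mg/L × 0.224 L = 3.114 mg
ferrous sulfate heptahydrate: 18.4 mg/L × 0.224 L = 4.122 mg
cellobiose: 12.7 g/L × 0.224 L = 2.845 g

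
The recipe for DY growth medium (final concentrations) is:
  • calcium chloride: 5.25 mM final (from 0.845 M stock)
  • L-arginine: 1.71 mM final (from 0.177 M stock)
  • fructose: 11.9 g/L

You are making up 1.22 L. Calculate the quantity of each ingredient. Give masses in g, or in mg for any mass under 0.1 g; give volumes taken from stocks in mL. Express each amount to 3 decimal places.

Scale factor relative to 1 L: 1.22.
calcium chloride: C1V1 = C2V2 → 5.25 mM × 1220 mL ÷ 845 mM = 7.580 mL
L-arginine: C1V1 = C2V2 → 1.71 mM × 1220 mL ÷ 177 mM = 11.786 mL
fructose: 11.9 g/L × 1.22 L = 14.518 g

calcium chloride 7.580 mL; L-arginine 11.786 mL; fructose 14.518 g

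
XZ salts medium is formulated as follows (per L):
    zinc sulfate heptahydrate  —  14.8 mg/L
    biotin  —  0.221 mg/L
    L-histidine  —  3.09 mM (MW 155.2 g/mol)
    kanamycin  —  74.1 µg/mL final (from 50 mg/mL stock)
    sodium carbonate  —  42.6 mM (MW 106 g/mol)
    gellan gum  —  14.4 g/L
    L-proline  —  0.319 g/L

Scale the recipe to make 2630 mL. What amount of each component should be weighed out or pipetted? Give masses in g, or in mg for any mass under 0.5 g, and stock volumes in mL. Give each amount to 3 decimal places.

Scale factor relative to 1 L: 2.63.
zinc sulfate heptahydrate: 14.8 mg/L × 2.63 L = 38.924 mg
biotin: 0.221 mg/L × 2.63 L = 0.581 mg
L-histidine: 3.09 mmol/L × 155.2 g/mol × 2.63 L ÷ 1000 = 1.261 g
kanamycin: C1V1 = C2V2 → 74.1 µg/mL × 2630 mL ÷ 50000 µg/mL = 3.898 mL
sodium carbonate: 42.6 mmol/L × 106 g/mol × 2.63 L ÷ 1000 = 11.876 g
gellan gum: 14.4 g/L × 2.63 L = 37.872 g
L-proline: 0.319 g/L × 2.63 L = 0.839 g

zinc sulfate heptahydrate 38.924 mg; biotin 0.581 mg; L-histidine 1.261 g; kanamycin 3.898 mL; sodium carbonate 11.876 g; gellan gum 37.872 g; L-proline 0.839 g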